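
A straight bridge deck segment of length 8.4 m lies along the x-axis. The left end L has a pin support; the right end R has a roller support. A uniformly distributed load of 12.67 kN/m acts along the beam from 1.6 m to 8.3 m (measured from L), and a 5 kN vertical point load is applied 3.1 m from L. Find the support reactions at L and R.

Resultant of the distributed load: 12.67 × 6.7 = 84.889 kN at 4.95 m from L.
ΣM about L: R_y·8.4 − (12.67·6.7)·4.95 − 5·3.1 = 0 → R_y = 435.70055/8.4 = 51.8691 ≈ 51.87 kN.
ΣF_y = 0: L_y + 51.8691 − 12.67·6.7 − 5 = 0 → L_y = 38.02 kN.
ΣF_x = 0: no horizontal applied forces, so L_x = 0.

L_x = 0, L_y = 38.02 kN, R_y = 51.87 kN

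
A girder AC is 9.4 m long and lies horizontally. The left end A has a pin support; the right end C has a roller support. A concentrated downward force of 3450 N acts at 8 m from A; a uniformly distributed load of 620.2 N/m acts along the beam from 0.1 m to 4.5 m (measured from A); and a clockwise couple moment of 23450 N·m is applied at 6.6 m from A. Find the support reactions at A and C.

A_x = 0, A_y = 80.32 N, C_y = 6099 N

Resultant of the distributed load: 620.2 × 4.4 = 2728.88 N at 2.3 m from A.
Taking moments about A: C_y·9.4 − 3450·8 − (620.2·4.4)·2.3 − 23450 = 0 → C_y = 57326.424/9.4 = 6098.56 ≈ 6099 N.
ΣF_y = 0: A_y + 6098.56 − 3450 − 620.2·4.4 = 0 → A_y = 80.32 N.
ΣF_x = 0: no horizontal applied forces, so A_x = 0.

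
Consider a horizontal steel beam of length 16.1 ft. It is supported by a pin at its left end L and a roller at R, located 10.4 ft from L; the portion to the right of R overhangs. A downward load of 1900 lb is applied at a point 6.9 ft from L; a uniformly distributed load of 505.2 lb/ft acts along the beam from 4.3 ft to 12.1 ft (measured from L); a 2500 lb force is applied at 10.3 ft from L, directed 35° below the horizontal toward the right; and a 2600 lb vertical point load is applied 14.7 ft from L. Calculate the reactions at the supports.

Resultant of the distributed load: 505.2 × 7.8 = 3940.56 lb at 8.2 ft from L.
Moments about L: R_y·10.4 − 1900·6.9 − (505.2·7.8)·8.2 − 2500·sin35°·10.3 − 2600·14.7 = 0 → R_y = 98412.2/10.4 = 9462.71 ≈ 9463 lb.
ΣF_y = 0: L_y + 9462.71 − 1900 − 505.2·7.8 − 2500·sin35° − 2600 = 0 → L_y = 411.8 lb.
ΣF_x = 0: L_x + 2500·cos35° = 0 → L_x = -2048 lb.

L_x = -2048 lb, L_y = 411.8 lb, R_y = 9463 lb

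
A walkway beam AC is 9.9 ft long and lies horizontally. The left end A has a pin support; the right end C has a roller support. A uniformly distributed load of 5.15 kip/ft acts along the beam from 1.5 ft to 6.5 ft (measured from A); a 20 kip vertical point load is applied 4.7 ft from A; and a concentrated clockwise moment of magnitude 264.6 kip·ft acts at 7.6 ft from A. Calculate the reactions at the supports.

Resultant of the distributed load: 5.15 × 5 = 25.75 kip at 4 ft from A.
Taking moments about A: C_y·9.9 − (5.15·5)·4 − 20·4.7 − 264.6 = 0 → C_y = 461.6/9.9 = 46.6263 ≈ 46.63 kip.
ΣF_y = 0: A_y + 46.6263 − 5.15·5 − 20 = 0 → A_y = -0.8763 kip.
ΣF_x = 0: no horizontal applied forces, so A_x = 0.

A_x = 0, A_y = -0.8763 kip, C_y = 46.63 kip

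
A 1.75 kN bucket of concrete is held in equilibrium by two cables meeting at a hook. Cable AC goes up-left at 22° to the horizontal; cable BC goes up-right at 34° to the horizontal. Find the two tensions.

T_AC = 1.750 kN, T_BC = 1.957 kN

ΣF_x = 0: −T_AC·cos22° + T_BC·cos34° = 0 → T_BC = 1.11839·T_AC.
ΣF_y = 0: T_AC·sin22° + T_BC·sin34° = 1.75.
Substitute: T_AC·(0.374607 + 1.11839·0.559193) = 1.75 → T_AC = 1.74999 ≈ 1.750 kN.
Then T_BC = 1.11839 × 1.74999 = 1.957 kN.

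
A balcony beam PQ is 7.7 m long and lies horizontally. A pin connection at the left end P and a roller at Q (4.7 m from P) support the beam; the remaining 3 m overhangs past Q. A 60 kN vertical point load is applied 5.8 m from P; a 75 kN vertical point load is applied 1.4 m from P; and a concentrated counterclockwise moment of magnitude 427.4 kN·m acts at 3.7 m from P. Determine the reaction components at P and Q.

ΣM about P: Q_y·4.7 − 60·5.8 − 75·1.4 + 427.4 = 0 → Q_y = 25.6/4.7 = 5.44681 ≈ 5.447 kN.
ΣF_y = 0: P_y + 5.44681 − 60 − 75 = 0 → P_y = 129.6 kN.
ΣF_x = 0: no horizontal applied forces, so P_x = 0.

P_x = 0, P_y = 129.6 kN, Q_y = 5.447 kN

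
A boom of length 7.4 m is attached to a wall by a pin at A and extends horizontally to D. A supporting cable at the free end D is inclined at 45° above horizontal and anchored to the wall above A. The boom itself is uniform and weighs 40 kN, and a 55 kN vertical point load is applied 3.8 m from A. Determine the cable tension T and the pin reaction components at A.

T = 68.23 kN, A_x = 48.24 kN, A_y = 46.76 kN

ΣM about A: T·sin45°·7.4 − 40·3.7 − 55·3.8 = 0 → T = 357/(7.4·0.707107) = 68.2262 ≈ 68.23 kN.
ΣF_x = 0: A_x − T·cos45° = 0 → A_x = 68.2262 × 0.707107 = 48.24 kN.
ΣF_y = 0: A_y + T·sin45° − 40 − 55 = 0 → A_y = 95 − 68.2262 × 0.707107 = 46.76 kN.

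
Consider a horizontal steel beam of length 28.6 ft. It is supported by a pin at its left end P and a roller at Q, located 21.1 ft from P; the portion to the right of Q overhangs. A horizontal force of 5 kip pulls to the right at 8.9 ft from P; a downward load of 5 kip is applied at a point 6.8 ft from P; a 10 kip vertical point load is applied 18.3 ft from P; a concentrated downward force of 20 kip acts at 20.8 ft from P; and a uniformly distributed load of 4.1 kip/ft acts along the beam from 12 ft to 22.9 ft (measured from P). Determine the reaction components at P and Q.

Resultant of the distributed load: 4.1 × 10.9 = 44.69 kip at 17.45 ft from P.
ΣM about P: Q_y·21.1 − 5·6.8 − 10·18.3 − 20·20.8 − (4.1·10.9)·17.45 = 0 → Q_y = 1412.8405/21.1 = 66.9593 ≈ 66.96 kip.
ΣF_y = 0: P_y + 66.9593 − 5 − 10 − 20 − 4.1·10.9 = 0 → P_y = 12.73 kip.
ΣF_x = 0: P_x + 5 = 0 → P_x = -5.000 kip.

P_x = -5.000 kip, P_y = 12.73 kip, Q_y = 66.96 kip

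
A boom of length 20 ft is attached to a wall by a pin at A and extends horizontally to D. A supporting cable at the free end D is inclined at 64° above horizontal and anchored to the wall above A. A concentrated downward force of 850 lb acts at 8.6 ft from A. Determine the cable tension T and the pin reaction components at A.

ΣM about A: T·sin64°·20 − 850·8.6 = 0 → T = 7310/(20·0.898794) = 406.656 ≈ 406.7 lb.
ΣF_x = 0: A_x − T·cos64° = 0 → A_x = 406.656 × 0.438371 = 178.3 lb.
ΣF_y = 0: A_y + T·sin64° − 850 = 0 → A_y = 850 − 406.656 × 0.898794 = 484.5 lb.

T = 406.7 lb, A_x = 178.3 lb, A_y = 484.5 lb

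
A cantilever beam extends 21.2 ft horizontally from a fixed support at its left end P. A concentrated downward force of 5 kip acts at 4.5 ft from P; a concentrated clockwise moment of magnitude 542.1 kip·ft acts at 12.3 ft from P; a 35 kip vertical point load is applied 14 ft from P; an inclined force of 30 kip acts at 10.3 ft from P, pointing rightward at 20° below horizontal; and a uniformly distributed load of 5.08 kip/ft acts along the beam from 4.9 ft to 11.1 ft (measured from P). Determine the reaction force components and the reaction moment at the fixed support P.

P_x = -28.19 kip, P_y = 81.76 kip, M_P = 1412 kip·ft

Resultant of the distributed load: 5.08 × 6.2 = 31.496 kip at 8 ft from P.
ΣF_x = 0: P_x + 30·cos20° = 0 → P_x = -28.19 kip.
ΣF_y = 0: P_y − 5 − 35 − 30·sin20° − 5.08·6.2 = 0 → P_y = 81.76 kip.
ΣM about P: M_P − 5·4.5 − 542.1 − 35·14 − 30·sin20°·10.3 − (5.08·6.2)·8 = 0 → M_P = 1412 kip·ft.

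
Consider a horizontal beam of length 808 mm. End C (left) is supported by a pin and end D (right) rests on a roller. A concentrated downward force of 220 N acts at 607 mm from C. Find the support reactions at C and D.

Moments about C: D_y·808 − 220·607 = 0 → D_y = 133540/808 = 165.272 ≈ 165.3 N.
ΣF_y = 0: C_y + 165.272 − 220 = 0 → C_y = 54.73 N.
ΣF_x = 0: no horizontal applied forces, so C_x = 0.

C_x = 0, C_y = 54.73 N, D_y = 165.3 N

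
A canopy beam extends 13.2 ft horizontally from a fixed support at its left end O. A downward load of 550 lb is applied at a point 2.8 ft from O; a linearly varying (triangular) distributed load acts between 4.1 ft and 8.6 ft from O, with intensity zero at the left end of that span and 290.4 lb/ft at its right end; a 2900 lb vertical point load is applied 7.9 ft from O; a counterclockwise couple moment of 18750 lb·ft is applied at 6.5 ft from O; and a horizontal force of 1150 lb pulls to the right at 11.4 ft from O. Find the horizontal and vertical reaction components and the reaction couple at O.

Resultant of the triangular load: ½ × 290.4 × 4.5 = 653.4 lb, acting at 7.1 ft from O (one-third of the span from the peak).
ΣF_x = 0: O_x + 1150 = 0 → O_x = -1150 lb.
ΣF_y = 0: O_y − 550 − ½·290.4·4.5 − 2900 = 0 → O_y = 4103 lb.
ΣM about O: M_O − 550·2.8 − (½·290.4·4.5)·7.1 − 2900·7.9 + 18750 = 0 → M_O = 10340 lb·ft.

O_x = -1150 lb, O_y = 4103 lb, M_O = 10340 lb·ft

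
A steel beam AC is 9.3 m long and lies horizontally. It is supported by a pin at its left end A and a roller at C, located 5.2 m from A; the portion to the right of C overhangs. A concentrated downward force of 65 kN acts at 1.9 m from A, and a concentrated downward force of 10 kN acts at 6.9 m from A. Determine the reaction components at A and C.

Taking moments about A: C_y·5.2 − 65·1.9 − 10·6.9 = 0 → C_y = 192.5/5.2 = 37.0192 ≈ 37.02 kN.
ΣF_y = 0: A_y + 37.0192 − 65 − 10 = 0 → A_y = 37.98 kN.
ΣF_x = 0: no horizontal applied forces, so A_x = 0.

A_x = 0, A_y = 37.98 kN, C_y = 37.02 kN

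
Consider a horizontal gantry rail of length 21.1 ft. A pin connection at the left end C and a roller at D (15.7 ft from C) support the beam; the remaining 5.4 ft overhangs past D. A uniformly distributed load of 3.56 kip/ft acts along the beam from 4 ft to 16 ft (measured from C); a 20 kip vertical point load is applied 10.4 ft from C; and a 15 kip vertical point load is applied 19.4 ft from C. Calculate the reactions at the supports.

Resultant of the distributed load: 3.56 × 12 = 42.72 kip at 10 ft from C.
ΣM about C: D_y·15.7 − (3.56·12)·10 − 20·10.4 − 15·19.4 = 0 → D_y = 926.2/15.7 = 58.9936 ≈ 58.99 kip.
ΣF_y = 0: C_y + 58.9936 − 3.56·12 − 20 − 15 = 0 → C_y = 18.73 kip.
ΣF_x = 0: no horizontal applied forces, so C_x = 0.

C_x = 0, C_y = 18.73 kip, D_y = 58.99 kip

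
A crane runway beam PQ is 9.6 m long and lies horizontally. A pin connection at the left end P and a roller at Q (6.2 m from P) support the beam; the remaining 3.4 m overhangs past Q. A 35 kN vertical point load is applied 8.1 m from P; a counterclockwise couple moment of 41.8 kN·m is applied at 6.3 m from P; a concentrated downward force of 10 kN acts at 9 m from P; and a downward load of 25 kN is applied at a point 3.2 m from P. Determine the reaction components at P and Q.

P_x = 0, P_y = 3.597 kN, Q_y = 66.40 kN

Moments about P: Q_y·6.2 − 35·8.1 + 41.8 − 10·9 − 25·3.2 = 0 → Q_y = 411.7/6.2 = 66.4032 ≈ 66.40 kN.
ΣF_y = 0: P_y + 66.4032 − 35 − 10 − 25 = 0 → P_y = 3.597 kN.
ΣF_x = 0: no horizontal applied forces, so P_x = 0.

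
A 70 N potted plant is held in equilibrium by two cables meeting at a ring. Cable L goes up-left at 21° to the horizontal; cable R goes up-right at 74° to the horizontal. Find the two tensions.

T_L = 19.37 N, T_R = 65.60 N

ΣF_x = 0: −T_L·cos21° + T_R·cos74° = 0 → T_R = 3.38699·T_L.
ΣF_y = 0: T_L·sin21° + T_R·sin74° = 70.
Substitute: T_L·(0.358368 + 3.38699·0.961262) = 70 → T_L = 19.3683 ≈ 19.37 N.
Then T_R = 3.38699 × 19.3683 = 65.60 N.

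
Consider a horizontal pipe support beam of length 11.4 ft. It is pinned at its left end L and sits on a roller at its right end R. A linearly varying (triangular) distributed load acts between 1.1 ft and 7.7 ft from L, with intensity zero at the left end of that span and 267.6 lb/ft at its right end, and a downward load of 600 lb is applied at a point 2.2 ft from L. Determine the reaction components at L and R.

Resultant of the triangular load: ½ × 267.6 × 6.6 = 883.08 lb, acting at 5.5 ft from L (one-third of the span from the peak).
Taking moments about L: R_y·11.4 − (½·267.6·6.6)·5.5 − 600·2.2 = 0 → R_y = 6176.94/11.4 = 541.837 ≈ 541.8 lb.
ΣF_y = 0: L_y + 541.837 − ½·267.6·6.6 − 600 = 0 → L_y = 941.2 lb.
ΣF_x = 0: no horizontal applied forces, so L_x = 0.

L_x = 0, L_y = 941.2 lb, R_y = 541.8 lb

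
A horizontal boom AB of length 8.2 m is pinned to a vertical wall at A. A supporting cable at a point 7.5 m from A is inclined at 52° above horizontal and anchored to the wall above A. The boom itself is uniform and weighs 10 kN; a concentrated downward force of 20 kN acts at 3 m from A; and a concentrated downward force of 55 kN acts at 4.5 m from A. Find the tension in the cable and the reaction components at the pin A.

ΣM about A: T·sin52°·7.5 − 10·4.1 − 20·3 − 55·4.5 = 0 → T = 348.5/(7.5·0.788011) = 58.967 ≈ 58.97 kN.
ΣF_x = 0: A_x − T·cos52° = 0 → A_x = 58.967 × 0.615661 = 36.30 kN.
ΣF_y = 0: A_y + T·sin52° − 10 − 20 − 55 = 0 → A_y = 85 − 58.967 × 0.788011 = 38.53 kN.

T = 58.97 kN, A_x = 36.30 kN, A_y = 38.53 kN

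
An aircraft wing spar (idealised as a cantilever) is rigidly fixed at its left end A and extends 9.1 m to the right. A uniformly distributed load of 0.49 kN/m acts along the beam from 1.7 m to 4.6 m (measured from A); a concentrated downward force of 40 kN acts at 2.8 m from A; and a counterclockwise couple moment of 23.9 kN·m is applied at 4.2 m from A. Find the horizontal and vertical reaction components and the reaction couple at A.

A_x = 0, A_y = 41.42 kN, M_A = 92.58 kN·m

Resultant of the distributed load: 0.49 × 2.9 = 1.421 kN at 3.15 m from A.
ΣF_x = 0: A_x = 0.
ΣF_y = 0: A_y − 0.49·2.9 − 40 = 0 → A_y = 41.42 kN.
ΣM about A: M_A − (0.49·2.9)·3.15 − 40·2.8 + 23.9 = 0 → M_A = 92.58 kN·m.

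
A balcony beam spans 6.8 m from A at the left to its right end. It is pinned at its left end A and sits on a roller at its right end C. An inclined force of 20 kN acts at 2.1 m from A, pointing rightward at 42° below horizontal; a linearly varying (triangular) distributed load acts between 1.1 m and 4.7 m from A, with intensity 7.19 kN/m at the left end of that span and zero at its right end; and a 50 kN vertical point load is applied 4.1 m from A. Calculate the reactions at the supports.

Resultant of the triangular load: ½ × 7.19 × 3.6 = 12.942 kN, acting at 2.3 m from A (one-third of the span from the peak).
Taking moments about A: C_y·6.8 − 20·sin42°·2.1 − (½·7.19·3.6)·2.3 − 50·4.1 = 0 → C_y = 262.87/6.8 = 38.6574 ≈ 38.66 kN.
ΣF_y = 0: A_y + 38.6574 − 20·sin42° − ½·7.19·3.6 − 50 = 0 → A_y = 37.67 kN.
ΣF_x = 0: A_x + 20·cos42° = 0 → A_x = -14.86 kN.

A_x = -14.86 kN, A_y = 37.67 kN, C_y = 38.66 kN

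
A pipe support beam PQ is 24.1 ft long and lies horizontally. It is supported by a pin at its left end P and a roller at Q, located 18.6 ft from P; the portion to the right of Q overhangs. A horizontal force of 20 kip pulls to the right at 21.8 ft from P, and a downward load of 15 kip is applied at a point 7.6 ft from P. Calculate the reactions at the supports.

Taking moments about P: Q_y·18.6 − 15·7.6 = 0 → Q_y = 114/18.6 = 6.12903 ≈ 6.129 kip.
ΣF_y = 0: P_y + 6.12903 − 15 = 0 → P_y = 8.871 kip.
ΣF_x = 0: P_x + 20 = 0 → P_x = -20.00 kip.

P_x = -20.00 kip, P_y = 8.871 kip, Q_y = 6.129 kip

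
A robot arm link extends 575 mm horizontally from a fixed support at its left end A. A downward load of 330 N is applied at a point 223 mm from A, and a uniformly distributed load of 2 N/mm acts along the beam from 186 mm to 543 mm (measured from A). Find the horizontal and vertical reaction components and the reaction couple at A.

A_x = 0, A_y = 1044 N, M_A = 333800 N·mm

Resultant of the distributed load: 2 × 357 = 714 N at 364.5 mm from A.
ΣF_x = 0: A_x = 0.
ΣF_y = 0: A_y − 330 − 2·357 = 0 → A_y = 1044 N.
ΣM about A: M_A − 330·223 − (2·357)·364.5 = 0 → M_A = 333800 N·mm.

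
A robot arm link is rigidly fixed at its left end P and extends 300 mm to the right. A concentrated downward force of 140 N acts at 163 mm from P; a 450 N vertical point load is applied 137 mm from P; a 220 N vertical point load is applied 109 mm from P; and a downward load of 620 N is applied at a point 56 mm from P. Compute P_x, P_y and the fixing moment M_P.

ΣF_x = 0: P_x = 0.
ΣF_y = 0: P_y − 140 − 450 − 220 − 620 = 0 → P_y = 1430 N.
ΣM about P: M_P − 140·163 − 450·137 − 220·109 − 620·56 = 0 → M_P = 143200 N·mm.

P_x = 0, P_y = 1430 N, M_P = 143200 N·mm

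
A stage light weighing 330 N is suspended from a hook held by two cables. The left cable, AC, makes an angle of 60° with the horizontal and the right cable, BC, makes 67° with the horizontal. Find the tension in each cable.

ΣF_x = 0: −T_AC·cos60° + T_BC·cos67° = 0 → T_BC = 1.27965·T_AC.
ΣF_y = 0: T_AC·sin60° + T_BC·sin67° = 330.
Substitute: T_AC·(0.866025 + 1.27965·0.920505) = 330 → T_AC = 161.452 ≈ 161.5 N.
Then T_BC = 1.27965 × 161.452 = 206.6 N.

T_AC = 161.5 N, T_BC = 206.6 N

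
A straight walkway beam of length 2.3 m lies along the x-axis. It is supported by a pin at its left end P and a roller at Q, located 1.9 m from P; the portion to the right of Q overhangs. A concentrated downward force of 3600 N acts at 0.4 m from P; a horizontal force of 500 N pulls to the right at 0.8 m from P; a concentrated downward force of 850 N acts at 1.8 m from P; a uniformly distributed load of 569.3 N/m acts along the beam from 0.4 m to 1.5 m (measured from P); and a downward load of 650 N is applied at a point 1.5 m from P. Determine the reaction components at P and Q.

P_x = -500.0 N, P_y = 3337 N, Q_y = 2389 N

Resultant of the distributed load: 569.3 × 1.1 = 626.23 N at 0.95 m from P.
ΣM about P: Q_y·1.9 − 3600·0.4 − 850·1.8 − (569.3·1.1)·0.95 − 650·1.5 = 0 → Q_y = 4539.9185/1.9 = 2389.43 ≈ 2389 N.
ΣF_y = 0: P_y + 2389.43 − 3600 − 850 − 569.3·1.1 − 650 = 0 → P_y = 3337 N.
ΣF_x = 0: P_x + 500 = 0 → P_x = -500.0 N.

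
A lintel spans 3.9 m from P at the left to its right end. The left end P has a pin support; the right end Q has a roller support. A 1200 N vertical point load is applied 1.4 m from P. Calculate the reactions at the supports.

Taking moments about P: Q_y·3.9 − 1200·1.4 = 0 → Q_y = 1680/3.9 = 430.769 ≈ 430.8 N.
ΣF_y = 0: P_y + 430.769 − 1200 = 0 → P_y = 769.2 N.
ΣF_x = 0: no horizontal applied forces, so P_x = 0.

P_x = 0, P_y = 769.2 N, Q_y = 430.8 N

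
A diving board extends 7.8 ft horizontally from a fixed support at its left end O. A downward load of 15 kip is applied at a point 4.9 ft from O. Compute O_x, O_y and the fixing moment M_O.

O_x = 0, O_y = 15.00 kip, M_O = 73.50 kip·ft

ΣF_x = 0: O_x = 0.
ΣF_y = 0: O_y − 15 = 0 → O_y = 15.00 kip.
ΣM about O: M_O − 15·4.9 = 0 → M_O = 73.50 kip·ft.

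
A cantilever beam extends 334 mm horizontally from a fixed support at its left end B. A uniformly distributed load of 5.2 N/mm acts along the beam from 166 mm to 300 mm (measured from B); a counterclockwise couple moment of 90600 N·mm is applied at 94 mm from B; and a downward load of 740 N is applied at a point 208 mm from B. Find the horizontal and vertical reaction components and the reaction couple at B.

Resultant of the distributed load: 5.2 × 134 = 696.8 N at 233 mm from B.
ΣF_x = 0: B_x = 0.
ΣF_y = 0: B_y − 5.2·134 − 740 = 0 → B_y = 1437 N.
ΣM about B: M_B − (5.2·134)·233 + 90600 − 740·208 = 0 → M_B = 225700 N·mm.

B_x = 0, B_y = 1437 N, M_B = 225700 N·mm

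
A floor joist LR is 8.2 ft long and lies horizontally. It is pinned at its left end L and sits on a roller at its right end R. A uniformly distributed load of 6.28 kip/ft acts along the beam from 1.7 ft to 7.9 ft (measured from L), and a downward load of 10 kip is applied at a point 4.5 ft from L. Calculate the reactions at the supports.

Resultant of the distributed load: 6.28 × 6.2 = 38.936 kip at 4.8 ft from L.
Taking moments about L: R_y·8.2 − (6.28·6.2)·4.8 − 10·4.5 = 0 → R_y = 231.8928/8.2 = 28.2796 ≈ 28.28 kip.
ΣF_y = 0: L_y + 28.2796 − 6.28·6.2 − 10 = 0 → L_y = 20.66 kip.
ΣF_x = 0: no horizontal applied forces, so L_x = 0.

L_x = 0, L_y = 20.66 kip, R_y = 28.28 kip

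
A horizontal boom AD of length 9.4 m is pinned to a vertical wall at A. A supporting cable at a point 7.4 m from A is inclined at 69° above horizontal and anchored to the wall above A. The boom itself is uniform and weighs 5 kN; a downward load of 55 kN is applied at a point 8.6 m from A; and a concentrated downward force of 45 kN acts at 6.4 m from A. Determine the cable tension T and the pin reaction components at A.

T = 113.6 kN, A_x = 40.69 kN, A_y = -1.014 kN

ΣM about A: T·sin69°·7.4 − 5·4.7 − 55·8.6 − 45·6.4 = 0 → T = 784.5/(7.4·0.93358) = 113.556 ≈ 113.6 kN.
ΣF_x = 0: A_x − T·cos69° = 0 → A_x = 113.556 × 0.358368 = 40.69 kN.
ΣF_y = 0: A_y + T·sin69° − 5 − 55 − 45 = 0 → A_y = 105 − 113.556 × 0.93358 = -1.014 kN.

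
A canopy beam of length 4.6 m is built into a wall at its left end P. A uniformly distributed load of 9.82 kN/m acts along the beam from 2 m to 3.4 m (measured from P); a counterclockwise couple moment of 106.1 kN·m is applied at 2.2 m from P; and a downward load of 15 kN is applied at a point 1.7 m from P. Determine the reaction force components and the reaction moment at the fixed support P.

P_x = 0, P_y = 28.75 kN, M_P = -43.48 kN·m

Resultant of the distributed load: 9.82 × 1.4 = 13.748 kN at 2.7 m from P.
ΣF_x = 0: P_x = 0.
ΣF_y = 0: P_y − 9.82·1.4 − 15 = 0 → P_y = 28.75 kN.
ΣM about P: M_P − (9.82·1.4)·2.7 + 106.1 − 15·1.7 = 0 → M_P = -43.48 kN·m.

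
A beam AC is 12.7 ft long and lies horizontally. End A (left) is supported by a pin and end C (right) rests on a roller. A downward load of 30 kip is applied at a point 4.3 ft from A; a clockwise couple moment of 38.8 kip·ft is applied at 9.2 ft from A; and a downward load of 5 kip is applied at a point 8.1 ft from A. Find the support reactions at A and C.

Moments about A: C_y·12.7 − 30·4.3 − 38.8 − 5·8.1 = 0 → C_y = 208.3/12.7 = 16.4016 ≈ 16.40 kip.
ΣF_y = 0: A_y + 16.4016 − 30 − 5 = 0 → A_y = 18.60 kip.
ΣF_x = 0: no horizontal applied forces, so A_x = 0.

A_x = 0, A_y = 18.60 kip, C_y = 16.40 kip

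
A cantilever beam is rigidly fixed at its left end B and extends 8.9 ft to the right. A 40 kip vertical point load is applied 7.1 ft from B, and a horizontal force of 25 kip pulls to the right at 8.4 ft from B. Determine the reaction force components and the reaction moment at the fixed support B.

ΣF_x = 0: B_x + 25 = 0 → B_x = -25.00 kip.
ΣF_y = 0: B_y − 40 = 0 → B_y = 40.00 kip.
ΣM about B: M_B − 40·7.1 = 0 → M_B = 284.0 kip·ft.

B_x = -25.00 kip, B_y = 40.00 kip, M_B = 284.0 kip·ft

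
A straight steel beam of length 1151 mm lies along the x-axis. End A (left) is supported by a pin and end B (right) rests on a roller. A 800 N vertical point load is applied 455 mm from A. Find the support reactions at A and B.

Moments about A: B_y·1151 − 800·455 = 0 → B_y = 364000/1151 = 316.247 ≈ 316.2 N.
ΣF_y = 0: A_y + 316.247 − 800 = 0 → A_y = 483.8 N.
ΣF_x = 0: no horizontal applied forces, so A_x = 0.

A_x = 0, A_y = 483.8 N, B_y = 316.2 N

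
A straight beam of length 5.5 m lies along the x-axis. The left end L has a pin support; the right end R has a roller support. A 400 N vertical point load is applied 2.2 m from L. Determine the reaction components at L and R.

ΣM about L: R_y·5.5 − 400·2.2 = 0 → R_y = 880/5.5 = 160.0 N.
ΣF_y = 0: L_y + 160 − 400 = 0 → L_y = 240.0 N.
ΣF_x = 0: no horizontal applied forces, so L_x = 0.

L_x = 0, L_y = 240.0 N, R_y = 160.0 N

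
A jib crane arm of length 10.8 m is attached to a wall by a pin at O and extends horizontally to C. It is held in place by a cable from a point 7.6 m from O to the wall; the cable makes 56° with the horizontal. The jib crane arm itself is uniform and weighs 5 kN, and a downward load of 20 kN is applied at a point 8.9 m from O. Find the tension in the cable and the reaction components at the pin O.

ΣM about O: T·sin56°·7.6 − 5·5.4 − 20·8.9 = 0 → T = 205/(7.6·0.829038) = 32.5361 ≈ 32.54 kN.
ΣF_x = 0: O_x − T·cos56° = 0 → O_x = 32.5361 × 0.559193 = 18.19 kN.
ΣF_y = 0: O_y + T·sin56° − 5 − 20 = 0 → O_y = 25 − 32.5361 × 0.829038 = -1.974 kN.

T = 32.54 kN, O_x = 18.19 kN, O_y = -1.974 kN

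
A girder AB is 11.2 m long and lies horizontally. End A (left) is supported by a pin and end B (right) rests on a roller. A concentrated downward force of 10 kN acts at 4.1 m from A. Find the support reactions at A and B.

A_x = 0, A_y = 6.339 kN, B_y = 3.661 kN

ΣM about A: B_y·11.2 − 10·4.1 = 0 → B_y = 41/11.2 = 3.66071 ≈ 3.661 kN.
ΣF_y = 0: A_y + 3.66071 − 10 = 0 → A_y = 6.339 kN.
ΣF_x = 0: no horizontal applied forces, so A_x = 0.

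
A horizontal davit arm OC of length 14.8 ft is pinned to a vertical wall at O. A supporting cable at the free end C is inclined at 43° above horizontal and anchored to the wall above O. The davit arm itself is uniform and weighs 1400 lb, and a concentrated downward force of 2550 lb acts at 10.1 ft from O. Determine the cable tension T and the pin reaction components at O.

ΣM about O: T·sin43°·14.8 − 1400·7.4 − 2550·10.1 = 0 → T = 36115/(14.8·0.681998) = 3578.02 ≈ 3578 lb.
ΣF_x = 0: O_x − T·cos43° = 0 → O_x = 3578.02 × 0.731354 = 2617 lb.
ΣF_y = 0: O_y + T·sin43° − 1400 − 2550 = 0 → O_y = 3950 − 3578.02 × 0.681998 = 1510 lb.

T = 3578 lb, O_x = 2617 lb, O_y = 1510 lb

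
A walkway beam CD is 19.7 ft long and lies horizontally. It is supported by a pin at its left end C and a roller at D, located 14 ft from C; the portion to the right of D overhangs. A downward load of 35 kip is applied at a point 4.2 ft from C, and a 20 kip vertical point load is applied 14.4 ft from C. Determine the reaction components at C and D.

Moments about C: D_y·14 − 35·4.2 − 20·14.4 = 0 → D_y = 435/14 = 31.0714 ≈ 31.07 kip.
ΣF_y = 0: C_y + 31.0714 − 35 − 20 = 0 → C_y = 23.93 kip.
ΣF_x = 0: no horizontal applied forces, so C_x = 0.

C_x = 0, C_y = 23.93 kip, D_y = 31.07 kip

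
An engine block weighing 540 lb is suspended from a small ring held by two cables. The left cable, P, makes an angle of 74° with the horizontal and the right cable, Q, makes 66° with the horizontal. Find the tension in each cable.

ΣF_x = 0: −T_P·cos74° + T_Q·cos66° = 0 → T_Q = 0.67768·T_P.
ΣF_y = 0: T_P·sin74° + T_Q·sin66° = 540.
Substitute: T_P·(0.961262 + 0.67768·0.913545) = 540 → T_P = 341.696 ≈ 341.7 lb.
Then T_Q = 0.67768 × 341.696 = 231.6 lb.

T_P = 341.7 lb, T_Q = 231.6 lb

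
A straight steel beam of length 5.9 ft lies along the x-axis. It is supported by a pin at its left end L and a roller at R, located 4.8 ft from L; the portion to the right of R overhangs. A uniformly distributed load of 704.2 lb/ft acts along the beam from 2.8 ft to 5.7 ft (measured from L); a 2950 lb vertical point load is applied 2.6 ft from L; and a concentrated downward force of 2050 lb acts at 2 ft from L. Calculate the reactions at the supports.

L_x = 0, L_y = 2782 lb, R_y = 4260 lb

Resultant of the distributed load: 704.2 × 2.9 = 2042.18 lb at 4.25 ft from L.
Moments about L: R_y·4.8 − (704.2·2.9)·4.25 − 2950·2.6 − 2050·2 = 0 → R_y = 20449.265/4.8 = 4260.26 ≈ 4260 lb.
ΣF_y = 0: L_y + 4260.26 − 704.2·2.9 − 2950 − 2050 = 0 → L_y = 2782 lb.
ΣF_x = 0: no horizontal applied forces, so L_x = 0.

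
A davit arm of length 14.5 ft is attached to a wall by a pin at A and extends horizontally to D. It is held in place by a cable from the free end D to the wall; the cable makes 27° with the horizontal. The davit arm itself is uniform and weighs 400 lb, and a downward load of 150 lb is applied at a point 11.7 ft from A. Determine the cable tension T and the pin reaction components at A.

T = 707.1 lb, A_x = 630.1 lb, A_y = 229.0 lb

ΣM about A: T·sin27°·14.5 − 400·7.25 − 150·11.7 = 0 → T = 4655/(14.5·0.45399) = 707.14 ≈ 707.1 lb.
ΣF_x = 0: A_x − T·cos27° = 0 → A_x = 707.14 × 0.891007 = 630.1 lb.
ΣF_y = 0: A_y + T·sin27° − 400 − 150 = 0 → A_y = 550 − 707.14 × 0.45399 = 229.0 lb.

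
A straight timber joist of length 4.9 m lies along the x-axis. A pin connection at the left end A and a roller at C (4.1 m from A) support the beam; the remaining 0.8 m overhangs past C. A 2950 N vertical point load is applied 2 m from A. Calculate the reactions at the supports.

Moments about A: C_y·4.1 − 2950·2 = 0 → C_y = 5900/4.1 = 1439.02 ≈ 1439 N.
ΣF_y = 0: A_y + 1439.02 − 2950 = 0 → A_y = 1511 N.
ΣF_x = 0: no horizontal applied forces, so A_x = 0.

A_x = 0, A_y = 1511 N, C_y = 1439 N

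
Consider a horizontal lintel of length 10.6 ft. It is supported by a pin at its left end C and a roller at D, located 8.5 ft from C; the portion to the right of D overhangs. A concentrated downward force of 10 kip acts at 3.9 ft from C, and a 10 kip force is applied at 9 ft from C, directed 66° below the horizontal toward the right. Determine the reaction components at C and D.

Taking moments about C: D_y·8.5 − 10·3.9 − 10·sin66°·9 = 0 → D_y = 121.219/8.5 = 14.2611 ≈ 14.26 kip.
ΣF_y = 0: C_y + 14.2611 − 10 − 10·sin66° = 0 → C_y = 4.874 kip.
ΣF_x = 0: C_x + 10·cos66° = 0 → C_x = -4.067 kip.

C_x = -4.067 kip, C_y = 4.874 kip, D_y = 14.26 kip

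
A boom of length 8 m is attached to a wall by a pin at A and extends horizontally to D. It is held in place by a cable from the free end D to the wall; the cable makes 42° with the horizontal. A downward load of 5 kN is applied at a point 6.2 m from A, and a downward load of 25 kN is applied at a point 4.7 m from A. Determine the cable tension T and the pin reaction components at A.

T = 27.74 kN, A_x = 20.62 kN, A_y = 11.44 kN

ΣM about A: T·sin42°·8 − 5·6.2 − 25·4.7 = 0 → T = 148.5/(8·0.669131) = 27.7412 ≈ 27.74 kN.
ΣF_x = 0: A_x − T·cos42° = 0 → A_x = 27.7412 × 0.743145 = 20.62 kN.
ΣF_y = 0: A_y + T·sin42° − 5 − 25 = 0 → A_y = 30 − 27.7412 × 0.669131 = 11.44 kN.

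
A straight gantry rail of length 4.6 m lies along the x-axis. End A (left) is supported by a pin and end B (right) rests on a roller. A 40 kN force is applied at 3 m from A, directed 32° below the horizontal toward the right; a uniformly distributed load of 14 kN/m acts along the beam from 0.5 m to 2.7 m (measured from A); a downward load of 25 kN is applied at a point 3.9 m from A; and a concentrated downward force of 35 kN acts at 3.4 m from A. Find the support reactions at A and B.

A_x = -33.92 kN, A_y = 40.39 kN, B_y = 71.60 kN

Resultant of the distributed load: 14 × 2.2 = 30.8 kN at 1.6 m from A.
Moments about A: B_y·4.6 − 40·sin32°·3 − (14·2.2)·1.6 − 25·3.9 − 35·3.4 = 0 → B_y = 329.37/4.6 = 71.6022 ≈ 71.60 kN.
ΣF_y = 0: A_y + 71.6022 − 40·sin32° − 14·2.2 − 25 − 35 = 0 → A_y = 40.39 kN.
ΣF_x = 0: A_x + 40·cos32° = 0 → A_x = -33.92 kN.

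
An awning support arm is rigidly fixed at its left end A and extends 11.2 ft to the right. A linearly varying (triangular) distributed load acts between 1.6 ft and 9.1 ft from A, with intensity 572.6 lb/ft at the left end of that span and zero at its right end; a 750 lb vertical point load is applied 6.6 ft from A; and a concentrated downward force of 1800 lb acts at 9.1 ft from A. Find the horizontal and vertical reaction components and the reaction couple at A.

Resultant of the triangular load: ½ × 572.6 × 7.5 = 2147.25 lb, acting at 4.1 ft from A (one-third of the span from the peak).
ΣF_x = 0: A_x = 0.
ΣF_y = 0: A_y − ½·572.6·7.5 − 750 − 1800 = 0 → A_y = 4697 lb.
ΣM about A: M_A − (½·572.6·7.5)·4.1 − 750·6.6 − 1800·9.1 = 0 → M_A = 30130 lb·ft.

A_x = 0, A_y = 4697 lb, M_A = 30130 lb·ft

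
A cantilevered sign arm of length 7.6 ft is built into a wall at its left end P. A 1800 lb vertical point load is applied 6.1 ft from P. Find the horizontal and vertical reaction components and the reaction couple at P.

P_x = 0, P_y = 1800 lb, M_P = 10980 lb·ft

ΣF_x = 0: P_x = 0.
ΣF_y = 0: P_y − 1800 = 0 → P_y = 1800 lb.
ΣM about P: M_P − 1800·6.1 = 0 → M_P = 10980 lb·ft.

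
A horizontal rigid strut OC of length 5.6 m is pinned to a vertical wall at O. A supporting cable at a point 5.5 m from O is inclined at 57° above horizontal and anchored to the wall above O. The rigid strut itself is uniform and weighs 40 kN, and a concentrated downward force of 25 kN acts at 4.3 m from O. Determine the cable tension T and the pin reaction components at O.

T = 47.59 kN, O_x = 25.92 kN, O_y = 25.09 kN

ΣM about O: T·sin57°·5.5 − 40·2.8 − 25·4.3 = 0 → T = 219.5/(5.5·0.838671) = 47.5861 ≈ 47.59 kN.
ΣF_x = 0: O_x − T·cos57° = 0 → O_x = 47.5861 × 0.544639 = 25.92 kN.
ΣF_y = 0: O_y + T·sin57° − 40 − 25 = 0 → O_y = 65 − 47.5861 × 0.838671 = 25.09 kN.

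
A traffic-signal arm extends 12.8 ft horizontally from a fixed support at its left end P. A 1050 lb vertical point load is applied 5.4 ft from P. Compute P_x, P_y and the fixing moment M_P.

P_x = 0, P_y = 1050 lb, M_P = 5670 lb·ft

ΣF_x = 0: P_x = 0.
ΣF_y = 0: P_y − 1050 = 0 → P_y = 1050 lb.
ΣM about P: M_P − 1050·5.4 = 0 → M_P = 5670 lb·ft.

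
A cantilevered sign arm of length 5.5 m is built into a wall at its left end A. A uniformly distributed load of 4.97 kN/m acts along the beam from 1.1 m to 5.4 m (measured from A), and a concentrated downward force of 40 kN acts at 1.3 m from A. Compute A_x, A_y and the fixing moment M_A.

A_x = 0, A_y = 61.37 kN, M_A = 121.5 kN·m

Resultant of the distributed load: 4.97 × 4.3 = 21.371 kN at 3.25 m from A.
ΣF_x = 0: A_x = 0.
ΣF_y = 0: A_y − 4.97·4.3 − 40 = 0 → A_y = 61.37 kN.
ΣM about A: M_A − (4.97·4.3)·3.25 − 40·1.3 = 0 → M_A = 121.5 kN·m.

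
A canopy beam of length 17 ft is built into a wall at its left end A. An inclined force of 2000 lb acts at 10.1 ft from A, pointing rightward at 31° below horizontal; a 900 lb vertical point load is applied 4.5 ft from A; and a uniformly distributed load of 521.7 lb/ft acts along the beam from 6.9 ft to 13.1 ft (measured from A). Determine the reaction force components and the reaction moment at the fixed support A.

Resultant of the distributed load: 521.7 × 6.2 = 3234.54 lb at 10 ft from A.
ΣF_x = 0: A_x + 2000·cos31° = 0 → A_x = -1714 lb.
ΣF_y = 0: A_y − 2000·sin31° − 900 − 521.7·6.2 = 0 → A_y = 5165 lb.
ΣM about A: M_A − 2000·sin31°·10.1 − 900·4.5 − (521.7·6.2)·10 = 0 → M_A = 46800 lb·ft.

A_x = -1714 lb, A_y = 5165 lb, M_A = 46800 lb·ft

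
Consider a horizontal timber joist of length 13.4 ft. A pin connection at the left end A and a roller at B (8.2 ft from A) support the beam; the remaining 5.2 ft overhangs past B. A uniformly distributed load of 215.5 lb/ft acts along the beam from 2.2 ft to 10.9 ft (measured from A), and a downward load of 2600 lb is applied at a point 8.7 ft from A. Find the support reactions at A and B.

Resultant of the distributed load: 215.5 × 8.7 = 1874.85 lb at 6.55 ft from A.
ΣM about A: B_y·8.2 − (215.5·8.7)·6.55 − 2600·8.7 = 0 → B_y = 34900.2675/8.2 = 4256.13 ≈ 4256 lb.
ΣF_y = 0: A_y + 4256.13 − 215.5·8.7 − 2600 = 0 → A_y = 218.7 lb.
ΣF_x = 0: no horizontal applied forces, so A_x = 0.

A_x = 0, A_y = 218.7 lb, B_y = 4256 lb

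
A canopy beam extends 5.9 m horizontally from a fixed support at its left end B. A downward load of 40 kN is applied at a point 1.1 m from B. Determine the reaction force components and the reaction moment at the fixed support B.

B_x = 0, B_y = 40.00 kN, M_B = 44.00 kN·m

ΣF_x = 0: B_x = 0.
ΣF_y = 0: B_y − 40 = 0 → B_y = 40.00 kN.
ΣM about B: M_B − 40·1.1 = 0 → M_B = 44.00 kN·m.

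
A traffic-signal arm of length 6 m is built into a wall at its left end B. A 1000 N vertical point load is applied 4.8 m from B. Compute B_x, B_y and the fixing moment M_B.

ΣF_x = 0: B_x = 0.
ΣF_y = 0: B_y − 1000 = 0 → B_y = 1000 N.
ΣM about B: M_B − 1000·4.8 = 0 → M_B = 4800 N·m.

B_x = 0, B_y = 1000 N, M_B = 4800 N·m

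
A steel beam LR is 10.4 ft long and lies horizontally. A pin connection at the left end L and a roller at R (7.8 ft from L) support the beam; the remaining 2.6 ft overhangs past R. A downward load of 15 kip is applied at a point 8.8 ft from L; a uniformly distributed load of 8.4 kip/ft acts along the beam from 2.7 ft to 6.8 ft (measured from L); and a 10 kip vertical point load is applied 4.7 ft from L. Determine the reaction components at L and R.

L_x = 0, L_y = 15.52 kip, R_y = 43.92 kip

Resultant of the distributed load: 8.4 × 4.1 = 34.44 kip at 4.75 ft from L.
ΣM about L: R_y·7.8 − 15·8.8 − (8.4·4.1)·4.75 − 10·4.7 = 0 → R_y = 342.59/7.8 = 43.9218 ≈ 43.92 kip.
ΣF_y = 0: L_y + 43.9218 − 15 − 8.4·4.1 − 10 = 0 → L_y = 15.52 kip.
ΣF_x = 0: no horizontal applied forces, so L_x = 0.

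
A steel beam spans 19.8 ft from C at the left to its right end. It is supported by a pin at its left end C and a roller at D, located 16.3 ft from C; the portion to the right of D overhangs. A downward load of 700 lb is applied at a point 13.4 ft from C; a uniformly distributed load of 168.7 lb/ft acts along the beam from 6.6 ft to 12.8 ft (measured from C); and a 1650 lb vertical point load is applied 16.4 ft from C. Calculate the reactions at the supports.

Resultant of the distributed load: 168.7 × 6.2 = 1045.94 lb at 9.7 ft from C.
Moments about C: D_y·16.3 − 700·13.4 − (168.7·6.2)·9.7 − 1650·16.4 = 0 → D_y = 46585.618/16.3 = 2858.01 ≈ 2858 lb.
ΣF_y = 0: C_y + 2858.01 − 700 − 168.7·6.2 − 1650 = 0 → C_y = 537.9 lb.
ΣF_x = 0: no horizontal applied forces, so C_x = 0.

C_x = 0, C_y = 537.9 lb, D_y = 2858 lb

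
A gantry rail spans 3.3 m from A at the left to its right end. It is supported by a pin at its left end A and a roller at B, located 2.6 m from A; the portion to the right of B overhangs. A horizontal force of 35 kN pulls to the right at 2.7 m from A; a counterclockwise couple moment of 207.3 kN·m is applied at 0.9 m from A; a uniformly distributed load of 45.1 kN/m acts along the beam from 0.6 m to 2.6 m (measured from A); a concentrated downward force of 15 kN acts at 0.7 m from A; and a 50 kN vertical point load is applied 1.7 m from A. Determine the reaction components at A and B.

Resultant of the distributed load: 45.1 × 2 = 90.2 kN at 1.6 m from A.
ΣM about A: B_y·2.6 + 207.3 − (45.1·2)·1.6 − 15·0.7 − 50·1.7 = 0 → B_y = 32.52/2.6 = 12.5077 ≈ 12.51 kN.
ΣF_y = 0: A_y + 12.5077 − 45.1·2 − 15 − 50 = 0 → A_y = 142.7 kN.
ΣF_x = 0: A_x + 35 = 0 → A_x = -35.00 kN.

A_x = -35.00 kN, A_y = 142.7 kN, B_y = 12.51 kN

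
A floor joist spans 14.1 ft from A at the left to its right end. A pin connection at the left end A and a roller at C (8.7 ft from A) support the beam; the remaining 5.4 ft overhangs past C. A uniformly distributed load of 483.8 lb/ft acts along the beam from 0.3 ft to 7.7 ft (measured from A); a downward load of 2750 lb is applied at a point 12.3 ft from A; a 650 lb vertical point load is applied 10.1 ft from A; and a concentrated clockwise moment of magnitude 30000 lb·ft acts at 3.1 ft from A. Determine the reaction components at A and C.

A_x = 0, A_y = -2757 lb, C_y = 9737 lb

Resultant of the distributed load: 483.8 × 7.4 = 3580.12 lb at 4 ft from A.
Moments about A: C_y·8.7 − (483.8·7.4)·4 − 2750·12.3 − 650·10.1 − 30000 = 0 → C_y = 84710.48/8.7 = 9736.84 ≈ 9737 lb.
ΣF_y = 0: A_y + 9736.84 − 483.8·7.4 − 2750 − 650 = 0 → A_y = -2757 lb.
ΣF_x = 0: no horizontal applied forces, so A_x = 0.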